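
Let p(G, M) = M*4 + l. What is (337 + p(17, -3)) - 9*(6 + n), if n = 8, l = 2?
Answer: 201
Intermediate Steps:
p(G, M) = 2 + 4*M (p(G, M) = M*4 + 2 = 4*M + 2 = 2 + 4*M)
(337 + p(17, -3)) - 9*(6 + n) = (337 + (2 + 4*(-3))) - 9*(6 + 8) = (337 + (2 - 12)) - 9*14 = (337 - 10) - 126 = 327 - 126 = 201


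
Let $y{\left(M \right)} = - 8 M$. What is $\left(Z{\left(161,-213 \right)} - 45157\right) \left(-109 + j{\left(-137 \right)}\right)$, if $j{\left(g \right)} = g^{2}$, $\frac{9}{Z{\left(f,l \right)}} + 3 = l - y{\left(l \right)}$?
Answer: $- \frac{26964150639}{32} \approx -8.4263 \cdot 10^{8}$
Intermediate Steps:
$Z{\left(f,l \right)} = \frac{9}{-3 + 9 l}$ ($Z{\left(f,l \right)} = \frac{9}{-3 + \left(l - - 8 l\right)} = \frac{9}{-3 + \left(l + 8 l\right)} = \frac{9}{-3 + 9 l}$)
$\left(Z{\left(161,-213 \right)} - 45157\right) \left(-109 + j{\left(-137 \right)}\right) = \left(\frac{3}{-1 + 3 \left(-213\right)} - 45157\right) \left(-109 + \left(-137\right)^{2}\right) = \left(\frac{3}{-1 - 639} - 45157\right) \left(-109 + 18769\right) = \left(\frac{3}{-640} - 45157\right) 18660 = \left(3 \left(- \frac{1}{640}\right) - 45157\right) 18660 = \left(- \frac{3}{640} - 45157\right) 18660 = \left(- \frac{28900483}{640}\right) 18660 = - \frac{26964150639}{32}$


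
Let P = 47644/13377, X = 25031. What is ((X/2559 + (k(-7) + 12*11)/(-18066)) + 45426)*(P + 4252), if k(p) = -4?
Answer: 6643138912715206168/34357259391 ≈ 1.9335e+8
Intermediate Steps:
P = 47644/13377 (P = 47644*(1/13377) = 47644/13377 ≈ 3.5616)
((X/2559 + (k(-7) + 12*11)/(-18066)) + 45426)*(P + 4252) = ((25031/2559 + (-4 + 12*11)/(-18066)) + 45426)*(47644/13377 + 4252) = ((25031*(1/2559) + (-4 + 132)*(-1/18066)) + 45426)*(56926648/13377) = ((25031/2559 + 128*(-1/18066)) + 45426)*(56926648/13377) = ((25031/2559 - 64/9033) + 45426)*(56926648/13377) = (25104583/2568383 + 45426)*(56926648/13377) = (116696470741/2568383)*(56926648/13377) = 6643138912715206168/34357259391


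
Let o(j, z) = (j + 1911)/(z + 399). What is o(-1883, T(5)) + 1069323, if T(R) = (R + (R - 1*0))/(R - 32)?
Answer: 11509124205/10763 ≈ 1.0693e+6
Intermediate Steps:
T(R) = 2*R/(-32 + R) (T(R) = (R + (R + 0))/(-32 + R) = (R + R)/(-32 + R) = (2*R)/(-32 + R) = 2*R/(-32 + R))
o(j, z) = (1911 + j)/(399 + z)
o(-1883, T(5)) + 1069323 = (1911 - 1883)/(399 + 2*5/(-32 + 5)) + 1069323 = 28/(399 + 2*5/(-27)) + 1069323 = 28/(399 + 2*5*(-1/27)) + 1069323 = 28/(399 - 10/27) + 1069323 = 28/(10763/27) + 1069323 = (27/10763)*28 + 1069323 = 756/10763 + 1069323 = 11509124205/10763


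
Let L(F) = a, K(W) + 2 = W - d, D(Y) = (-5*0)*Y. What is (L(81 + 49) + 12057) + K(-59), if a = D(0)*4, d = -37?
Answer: 12033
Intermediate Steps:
D(Y) = 0 (D(Y) = 0*Y = 0)
a = 0 (a = 0*4 = 0)
K(W) = 35 + W (K(W) = -2 + (W - 1*(-37)) = -2 + (W + 37) = -2 + (37 + W) = 35 + W)
L(F) = 0
(L(81 + 49) + 12057) + K(-59) = (0 + 12057) + (35 - 59) = 12057 - 24 = 12033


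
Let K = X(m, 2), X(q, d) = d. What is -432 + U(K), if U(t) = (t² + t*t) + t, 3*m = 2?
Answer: -422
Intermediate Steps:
m = ⅔ (m = (⅓)*2 = ⅔ ≈ 0.66667)
K = 2
U(t) = t + 2*t² (U(t) = (t² + t²) + t = 2*t² + t = t + 2*t²)
-432 + U(K) = -432 + 2*(1 + 2*2) = -432 + 2*(1 + 4) = -432 + 2*5 = -432 + 10 = -422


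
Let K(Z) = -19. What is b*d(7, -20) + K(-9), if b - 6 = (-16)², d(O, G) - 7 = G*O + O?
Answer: -33031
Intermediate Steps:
d(O, G) = 7 + O + G*O (d(O, G) = 7 + (G*O + O) = 7 + (O + G*O) = 7 + O + G*O)
b = 262 (b = 6 + (-16)² = 6 + 256 = 262)
b*d(7, -20) + K(-9) = 262*(7 + 7 - 20*7) - 19 = 262*(7 + 7 - 140) - 19 = 262*(-126) - 19 = -33012 - 19 = -33031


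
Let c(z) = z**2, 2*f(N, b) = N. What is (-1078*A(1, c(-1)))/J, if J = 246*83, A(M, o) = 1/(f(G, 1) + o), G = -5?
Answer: 1078/30627 ≈ 0.035198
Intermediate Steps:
f(N, b) = N/2
A(M, o) = 1/(-5/2 + o) (A(M, o) = 1/((1/2)*(-5) + o) = 1/(-5/2 + o))
J = 20418
(-1078*A(1, c(-1)))/J = -2156/(-5 + 2*(-1)**2)/20418 = -2156/(-5 + 2*1)*(1/20418) = -2156/(-5 + 2)*(1/20418) = -2156/(-3)*(1/20418) = -2156*(-1)/3*(1/20418) = -1078*(-2/3)*(1/20418) = (2156/3)*(1/20418) = 1078/30627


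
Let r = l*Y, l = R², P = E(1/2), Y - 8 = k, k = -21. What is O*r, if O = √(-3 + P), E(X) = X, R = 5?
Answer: -325*I*√10/2 ≈ -513.87*I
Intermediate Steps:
Y = -13 (Y = 8 - 21 = -13)
P = ½ (P = 1/2 = ½ ≈ 0.50000)
l = 25 (l = 5² = 25)
r = -325 (r = 25*(-13) = -325)
O = I*√10/2 (O = √(-3 + ½) = √(-5/2) = I*√10/2 ≈ 1.5811*I)
O*r = (I*√10/2)*(-325) = -325*I*√10/2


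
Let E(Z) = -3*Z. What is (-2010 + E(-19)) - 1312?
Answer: -3265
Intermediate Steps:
(-2010 + E(-19)) - 1312 = (-2010 - 3*(-19)) - 1312 = (-2010 + 57) - 1312 = -1953 - 1312 = -3265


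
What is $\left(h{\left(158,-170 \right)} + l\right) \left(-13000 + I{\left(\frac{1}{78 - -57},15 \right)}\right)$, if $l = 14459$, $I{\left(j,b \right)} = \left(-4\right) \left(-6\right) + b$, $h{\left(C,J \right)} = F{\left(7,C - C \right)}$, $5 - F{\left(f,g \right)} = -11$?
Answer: $-187610475$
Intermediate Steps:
$F{\left(f,g \right)} = 16$ ($F{\left(f,g \right)} = 5 - -11 = 5 + 11 = 16$)
$h{\left(C,J \right)} = 16$
$I{\left(j,b \right)} = 24 + b$
$\left(h{\left(158,-170 \right)} + l\right) \left(-13000 + I{\left(\frac{1}{78 - -57},15 \right)}\right) = \left(16 + 14459\right) \left(-13000 + \left(24 + 15\right)\right) = 14475 \left(-13000 + 39\right) = 14475 \left(-12961\right) = -187610475$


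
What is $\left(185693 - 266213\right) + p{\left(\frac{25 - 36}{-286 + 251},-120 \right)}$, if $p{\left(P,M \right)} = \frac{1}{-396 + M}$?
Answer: $- \frac{41548321}{516} \approx -80520.0$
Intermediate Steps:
$\left(185693 - 266213\right) + p{\left(\frac{25 - 36}{-286 + 251},-120 \right)} = \left(185693 - 266213\right) + \frac{1}{-396 - 120} = -80520 + \frac{1}{-516} = -80520 - \frac{1}{516} = - \frac{41548321}{516}$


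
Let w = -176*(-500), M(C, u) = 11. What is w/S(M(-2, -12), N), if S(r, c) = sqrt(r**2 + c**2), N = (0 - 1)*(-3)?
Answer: 8800*sqrt(130)/13 ≈ 7718.1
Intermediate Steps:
N = 3 (N = -1*(-3) = 3)
S(r, c) = sqrt(c**2 + r**2)
w = 88000
w/S(M(-2, -12), N) = 88000/(sqrt(3**2 + 11**2)) = 88000/(sqrt(9 + 121)) = 88000/(sqrt(130)) = 88000*(sqrt(130)/130) = 8800*sqrt(130)/13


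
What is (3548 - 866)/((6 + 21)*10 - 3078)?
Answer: -149/156 ≈ -0.95513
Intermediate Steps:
(3548 - 866)/((6 + 21)*10 - 3078) = 2682/(27*10 - 3078) = 2682/(270 - 3078) = 2682/(-2808) = 2682*(-1/2808) = -149/156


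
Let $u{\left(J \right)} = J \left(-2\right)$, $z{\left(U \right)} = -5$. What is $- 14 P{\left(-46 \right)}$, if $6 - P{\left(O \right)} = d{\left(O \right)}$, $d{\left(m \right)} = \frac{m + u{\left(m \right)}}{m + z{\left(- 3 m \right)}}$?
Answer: $- \frac{4928}{51} \approx -96.627$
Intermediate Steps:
$u{\left(J \right)} = - 2 J$
$d{\left(m \right)} = - \frac{m}{-5 + m}$ ($d{\left(m \right)} = \frac{m - 2 m}{m - 5} = \frac{\left(-1\right) m}{-5 + m} = - \frac{m}{-5 + m}$)
$P{\left(O \right)} = 6 + \frac{O}{-5 + O}$ ($P{\left(O \right)} = 6 - - \frac{O}{-5 + O} = 6 + \frac{O}{-5 + O}$)
$- 14 P{\left(-46 \right)} = - 14 \frac{-30 + 7 \left(-46\right)}{-5 - 46} = - 14 \frac{-30 - 322}{-51} = - 14 \left(\left(- \frac{1}{51}\right) \left(-352\right)\right) = \left(-14\right) \frac{352}{51} = - \frac{4928}{51}$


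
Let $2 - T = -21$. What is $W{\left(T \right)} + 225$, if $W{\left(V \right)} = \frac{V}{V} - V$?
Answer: $203$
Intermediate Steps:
$T = 23$ ($T = 2 - -21 = 2 + 21 = 23$)
$W{\left(V \right)} = 1 - V$
$W{\left(T \right)} + 225 = \left(1 - 23\right) + 225 = -22 + 225 = 203$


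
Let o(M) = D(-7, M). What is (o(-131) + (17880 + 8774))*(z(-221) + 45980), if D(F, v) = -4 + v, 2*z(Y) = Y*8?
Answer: 1195900824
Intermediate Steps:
z(Y) = 4*Y (z(Y) = (Y*8)/2 = (8*Y)/2 = 4*Y)
o(M) = -4 + M
(o(-131) + (17880 + 8774))*(z(-221) + 45980) = ((-4 - 131) + (17880 + 8774))*(4*(-221) + 45980) = (-135 + 26654)*(-884 + 45980) = 26519*45096 = 1195900824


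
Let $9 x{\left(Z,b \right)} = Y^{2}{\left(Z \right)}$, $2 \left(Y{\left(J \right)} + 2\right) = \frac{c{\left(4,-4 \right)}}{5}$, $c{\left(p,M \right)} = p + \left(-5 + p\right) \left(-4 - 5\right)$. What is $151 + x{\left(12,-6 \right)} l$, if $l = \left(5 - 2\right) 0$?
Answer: $151$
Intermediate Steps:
$l = 0$ ($l = 3 \cdot 0 = 0$)
$c{\left(p,M \right)} = 45 - 8 p$ ($c{\left(p,M \right)} = p + \left(-5 + p\right) \left(-9\right) = p - \left(-45 + 9 p\right) = 45 - 8 p$)
$Y{\left(J \right)} = - \frac{7}{10}$ ($Y{\left(J \right)} = -2 + \frac{\left(45 - 32\right) \frac{1}{5}}{2} = -2 + \frac{13 \cdot \frac{1}{5}}{2} = -2 + \frac{1}{2} \cdot \frac{13}{5} = -2 + \frac{13}{10} = - \frac{7}{10}$)
$x{\left(Z,b \right)} = \frac{49}{900}$ ($x{\left(Z,b \right)} = \frac{\left(- \frac{7}{10}\right)^{2}}{9} = \frac{1}{9} \cdot \frac{49}{100} = \frac{49}{900}$)
$151 + x{\left(12,-6 \right)} l = 151 + \frac{49}{900} \cdot 0 = 151 + 0 = 151$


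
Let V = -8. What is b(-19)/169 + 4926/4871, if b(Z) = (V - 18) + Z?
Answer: 613299/823199 ≈ 0.74502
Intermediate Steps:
b(Z) = -26 + Z (b(Z) = (-8 - 18) + Z = -26 + Z)
b(-19)/169 + 4926/4871 = (-26 - 19)/169 + 4926/4871 = -45*1/169 + 4926*(1/4871) = -45/169 + 4926/4871 = 613299/823199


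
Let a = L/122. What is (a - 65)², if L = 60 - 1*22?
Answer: 15570916/3721 ≈ 4184.6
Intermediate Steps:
L = 38 (L = 60 - 22 = 38)
a = 19/61 (a = 38/122 = 38*(1/122) = 19/61 ≈ 0.31148)
(a - 65)² = (19/61 - 65)² = (-3946/61)² = 15570916/3721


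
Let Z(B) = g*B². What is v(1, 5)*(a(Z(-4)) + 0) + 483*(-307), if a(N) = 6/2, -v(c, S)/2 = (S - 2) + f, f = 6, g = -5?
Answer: -148335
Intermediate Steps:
v(c, S) = -8 - 2*S (v(c, S) = -2*((S - 2) + 6) = -2*((-2 + S) + 6) = -2*(4 + S) = -8 - 2*S)
Z(B) = -5*B²
a(N) = 3 (a(N) = 6*(½) = 3)
v(1, 5)*(a(Z(-4)) + 0) + 483*(-307) = (-8 - 2*5)*(3 + 0) + 483*(-307) = (-8 - 10)*3 - 148281 = -18*3 - 148281 = -54 - 148281 = -148335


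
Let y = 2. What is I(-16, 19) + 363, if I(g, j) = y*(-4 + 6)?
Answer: 367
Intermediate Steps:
I(g, j) = 4 (I(g, j) = 2*(-4 + 6) = 2*2 = 4)
I(-16, 19) + 363 = 4 + 363 = 367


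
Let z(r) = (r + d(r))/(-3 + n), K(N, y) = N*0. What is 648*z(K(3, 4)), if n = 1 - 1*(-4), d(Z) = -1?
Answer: -324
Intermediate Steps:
K(N, y) = 0
n = 5 (n = 1 + 4 = 5)
z(r) = -1/2 + r/2 (z(r) = (r - 1)/(-3 + 5) = (-1 + r)/2 = (-1 + r)*(1/2) = -1/2 + r/2)
648*z(K(3, 4)) = 648*(-1/2 + (1/2)*0) = 648*(-1/2 + 0) = 648*(-1/2) = -324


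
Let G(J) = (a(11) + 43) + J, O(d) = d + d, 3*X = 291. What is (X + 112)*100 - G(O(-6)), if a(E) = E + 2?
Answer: 20856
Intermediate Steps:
X = 97 (X = (⅓)*291 = 97)
a(E) = 2 + E
O(d) = 2*d
G(J) = 56 + J (G(J) = ((2 + 11) + 43) + J = (13 + 43) + J = 56 + J)
(X + 112)*100 - G(O(-6)) = (97 + 112)*100 - (56 + 2*(-6)) = 209*100 - (56 - 12) = 20900 - 1*44 = 20900 - 44 = 20856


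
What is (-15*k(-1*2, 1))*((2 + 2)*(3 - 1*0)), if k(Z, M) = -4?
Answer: 720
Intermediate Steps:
(-15*k(-1*2, 1))*((2 + 2)*(3 - 1*0)) = (-15*(-4))*((2 + 2)*(3 - 1*0)) = 60*(4*(3 + 0)) = 60*(4*3) = 60*12 = 720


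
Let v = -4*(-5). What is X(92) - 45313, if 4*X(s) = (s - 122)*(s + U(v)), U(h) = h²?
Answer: -49003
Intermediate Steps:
v = 20
X(s) = (-122 + s)*(400 + s)/4 (X(s) = ((s - 122)*(s + 20²))/4 = ((-122 + s)*(s + 400))/4 = ((-122 + s)*(400 + s))/4 = (-122 + s)*(400 + s)/4)
X(92) - 45313 = (-12200 + (¼)*92² + (139/2)*92) - 45313 = (-12200 + (¼)*8464 + 6394) - 45313 = (-12200 + 2116 + 6394) - 45313 = -3690 - 45313 = -49003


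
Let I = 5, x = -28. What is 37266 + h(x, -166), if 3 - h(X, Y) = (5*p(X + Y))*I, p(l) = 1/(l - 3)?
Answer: 7342018/197 ≈ 37269.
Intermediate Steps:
p(l) = 1/(-3 + l)
h(X, Y) = 3 - 25/(-3 + X + Y) (h(X, Y) = 3 - 5/(-3 + (X + Y))*5 = 3 - 5/(-3 + X + Y)*5 = 3 - 25/(-3 + X + Y))
37266 + h(x, -166) = 37266 + (3 - 25/(-3 - 28 - 166)) = 37266 + (3 - 25/(-197)) = 37266 + (3 - 25*(-1/197)) = 37266 + (3 + 25/197) = 37266 + 616/197 = 7342018/197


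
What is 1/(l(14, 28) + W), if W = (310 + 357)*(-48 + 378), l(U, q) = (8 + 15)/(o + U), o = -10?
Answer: 4/880463 ≈ 4.5431e-6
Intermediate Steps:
l(U, q) = 23/(-10 + U) (l(U, q) = (8 + 15)/(-10 + U) = 23/(-10 + U))
W = 220110 (W = 667*330 = 220110)
1/(l(14, 28) + W) = 1/(23/(-10 + 14) + 220110) = 1/(23/4 + 220110) = 1/(880463/4) = 4/880463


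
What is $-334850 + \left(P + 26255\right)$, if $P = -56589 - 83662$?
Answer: $-448846$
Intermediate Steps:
$P = -140251$ ($P = -56589 - 83662 = -140251$)
$-334850 + \left(P + 26255\right) = -334850 + \left(-140251 + 26255\right) = -334850 - 113996 = -448846$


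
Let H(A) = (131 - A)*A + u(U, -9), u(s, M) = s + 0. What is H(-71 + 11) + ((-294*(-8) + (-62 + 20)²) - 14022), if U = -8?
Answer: -21374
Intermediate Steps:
u(s, M) = s
H(A) = -8 + A*(131 - A) (H(A) = (131 - A)*A - 8 = A*(131 - A) - 8 = -8 + A*(131 - A))
H(-71 + 11) + ((-294*(-8) + (-62 + 20)²) - 14022) = (-8 - (-71 + 11)² + 131*(-71 + 11)) + ((-294*(-8) + (-62 + 20)²) - 14022) = (-8 - 1*(-60)² + 131*(-60)) + ((2352 + (-42)²) - 14022) = (-8 - 1*3600 - 7860) + ((2352 + 1764) - 14022) = (-8 - 3600 - 7860) + (4116 - 14022) = -11468 - 9906 = -21374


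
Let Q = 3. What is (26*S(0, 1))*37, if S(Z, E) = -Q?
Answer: -2886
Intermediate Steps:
S(Z, E) = -3 (S(Z, E) = -1*3 = -3)
(26*S(0, 1))*37 = (26*(-3))*37 = -78*37 = -2886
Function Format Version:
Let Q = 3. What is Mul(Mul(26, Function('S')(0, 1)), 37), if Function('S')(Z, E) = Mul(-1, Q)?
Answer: -2886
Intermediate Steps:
Function('S')(Z, E) = -3 (Function('S')(Z, E) = Mul(-1, 3) = -3)
Mul(Mul(26, Function('S')(0, 1)), 37) = Mul(Mul(26, -3), 37) = Mul(-78, 37) = -2886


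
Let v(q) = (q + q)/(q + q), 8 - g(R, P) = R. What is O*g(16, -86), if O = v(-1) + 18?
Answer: -152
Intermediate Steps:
g(R, P) = 8 - R
v(q) = 1 (v(q) = (2*q)/((2*q)) = (2*q)*(1/(2*q)) = 1)
O = 19 (O = 1 + 18 = 19)
O*g(16, -86) = 19*(8 - 1*16) = 19*(8 - 16) = 19*(-8) = -152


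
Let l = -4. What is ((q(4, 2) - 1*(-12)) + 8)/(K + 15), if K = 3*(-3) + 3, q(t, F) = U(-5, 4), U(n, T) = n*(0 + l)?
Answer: 40/9 ≈ 4.4444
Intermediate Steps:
U(n, T) = -4*n (U(n, T) = n*(0 - 4) = n*(-4) = -4*n)
q(t, F) = 20 (q(t, F) = -4*(-5) = 20)
K = -6 (K = -9 + 3 = -6)
((q(4, 2) - 1*(-12)) + 8)/(K + 15) = ((20 - 1*(-12)) + 8)/(-6 + 15) = ((20 + 12) + 8)/9 = (32 + 8)*(⅑) = 40*(⅑) = 40/9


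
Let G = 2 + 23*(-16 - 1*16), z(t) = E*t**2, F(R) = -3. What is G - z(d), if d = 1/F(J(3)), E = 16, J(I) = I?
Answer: -6622/9 ≈ -735.78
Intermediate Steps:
d = -1/3 (d = 1/(-3) = -1/3 ≈ -0.33333)
z(t) = 16*t**2
G = -734 (G = 2 + 23*(-16 - 16) = 2 + 23*(-32) = 2 - 736 = -734)
G - z(d) = -734 - 16*(-1/3)**2 = -734 - 16/9 = -6622/9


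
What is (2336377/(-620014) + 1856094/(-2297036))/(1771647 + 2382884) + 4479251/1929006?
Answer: 3312886124569132666873537/1426707331903617034363218 ≈ 2.3221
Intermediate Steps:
(2336377/(-620014) + 1856094/(-2297036))/(1771647 + 2382884) + 4479251/1929006 = (2336377*(-1/620014) + 1856094*(-1/2297036))/4154531 + 4479251*(1/1929006) = (-2336377/620014 - 928047/1148518)*(1/4154531) + 4479251/1929006 = -814693292986/178024309813*1/4154531 + 4479251/1929006 = -814693292986/739607513871712703 + 4479251/1929006 = 3312886124569132666873537/1426707331903617034363218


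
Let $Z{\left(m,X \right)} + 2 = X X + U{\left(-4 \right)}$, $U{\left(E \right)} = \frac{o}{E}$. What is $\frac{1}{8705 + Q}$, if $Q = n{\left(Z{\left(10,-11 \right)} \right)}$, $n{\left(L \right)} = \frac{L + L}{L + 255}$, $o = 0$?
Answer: $\frac{11}{95762} \approx 0.00011487$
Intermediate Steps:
$U{\left(E \right)} = 0$ ($U{\left(E \right)} = \frac{0}{E} = 0$)
$Z{\left(m,X \right)} = -2 + X^{2}$ ($Z{\left(m,X \right)} = -2 + \left(X X + 0\right) = -2 + \left(X^{2} + 0\right) = -2 + X^{2}$)
$n{\left(L \right)} = \frac{2 L}{255 + L}$
$Q = \frac{7}{11}$ ($Q = \frac{2 \left(-2 + \left(-11\right)^{2}\right)}{255 - \left(2 - \left(-11\right)^{2}\right)} = \frac{2 \left(-2 + 121\right)}{255 + \left(-2 + 121\right)} = 2 \cdot 119 \frac{1}{255 + 119} = 2 \cdot 119 \cdot \frac{1}{374} = \frac{7}{11} \approx 0.63636$)
$\frac{1}{8705 + Q} = \frac{1}{8705 + \frac{7}{11}} = \frac{1}{\frac{95762}{11}} = \frac{11}{95762}$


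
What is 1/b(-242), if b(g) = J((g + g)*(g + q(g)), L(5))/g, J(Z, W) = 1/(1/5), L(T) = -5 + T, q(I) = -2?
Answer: -242/5 ≈ -48.400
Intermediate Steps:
J(Z, W) = 5 (J(Z, W) = 1/(⅕) = 5)
b(g) = 5/g
1/b(-242) = 1/(5/(-242)) = 1/(5*(-1/242)) = 1/(-5/242) = -242/5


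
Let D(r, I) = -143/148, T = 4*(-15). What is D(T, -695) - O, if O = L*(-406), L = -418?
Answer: -25116927/148 ≈ -1.6971e+5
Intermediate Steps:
T = -60
O = 169708 (O = -418*(-406) = 169708)
D(r, I) = -143/148 (D(r, I) = -143*1/148 = -143/148)
D(T, -695) - O = -143/148 - 1*169708 = -143/148 - 169708 = -25116927/148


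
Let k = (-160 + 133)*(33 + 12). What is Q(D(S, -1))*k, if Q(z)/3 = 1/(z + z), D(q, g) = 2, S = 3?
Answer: -3645/4 ≈ -911.25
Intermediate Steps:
Q(z) = 3/(2*z) (Q(z) = 3/(z + z) = 3/((2*z)) = 3*(1/(2*z)) = 3/(2*z))
k = -1215 (k = -27*45 = -1215)
Q(D(S, -1))*k = ((3/2)/2)*(-1215) = ((3/2)*(½))*(-1215) = (¾)*(-1215) = -3645/4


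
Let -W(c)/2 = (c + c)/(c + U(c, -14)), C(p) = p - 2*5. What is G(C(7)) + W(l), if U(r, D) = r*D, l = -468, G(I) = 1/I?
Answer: -1/39 ≈ -0.025641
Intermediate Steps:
C(p) = -10 + p (C(p) = p - 10 = -10 + p)
U(r, D) = D*r
W(c) = 4/13 (W(c) = -2*(c + c)/(c - 14*c) = -2*2*c/((-13*c)) = -2*2*c*(-1/(13*c)) = -2*(-2/13) = 4/13)
G(C(7)) + W(l) = 1/(-10 + 7) + 4/13 = 1/(-3) + 4/13 = -1/3 + 4/13 = -1/39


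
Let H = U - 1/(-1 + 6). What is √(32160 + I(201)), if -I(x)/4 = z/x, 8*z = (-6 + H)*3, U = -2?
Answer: √14436651470/670 ≈ 179.33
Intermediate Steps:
H = -11/5 (H = -2 - 1/(-1 + 6) = -2 - 1/5 = -2 - 1*⅕ = -2 - ⅕ = -11/5 ≈ -2.2000)
z = -123/40 (z = ((-6 - 11/5)*3)/8 = (-41/5*3)/8 = (⅛)*(-123/5) = -123/40 ≈ -3.0750)
I(x) = 123/(10*x) (I(x) = -(-123)/(10*x) = 123/(10*x))
√(32160 + I(201)) = √(32160 + (123/10)/201) = √(32160 + (123/10)*(1/201)) = √(32160 + 41/670) = √(21547241/670) = √14436651470/670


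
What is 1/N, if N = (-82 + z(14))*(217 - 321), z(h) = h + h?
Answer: 1/5616 ≈ 0.00017806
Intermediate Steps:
z(h) = 2*h
N = 5616 (N = (-82 + 2*14)*(217 - 321) = (-82 + 28)*(-104) = -54*(-104) = 5616)
1/N = 1/5616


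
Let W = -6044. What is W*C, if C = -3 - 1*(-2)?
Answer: 6044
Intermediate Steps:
C = -1 (C = -3 + 2 = -1)
W*C = -6044*(-1) = 6044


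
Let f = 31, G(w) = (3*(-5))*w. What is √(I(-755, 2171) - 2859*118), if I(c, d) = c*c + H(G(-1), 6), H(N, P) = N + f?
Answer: √232709 ≈ 482.40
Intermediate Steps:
G(w) = -15*w
H(N, P) = 31 + N (H(N, P) = N + 31 = 31 + N)
I(c, d) = 46 + c² (I(c, d) = c*c + (31 - 15*(-1)) = c² + (31 + 15) = c² + 46 = 46 + c²)
√(I(-755, 2171) - 2859*118) = √((46 + (-755)²) - 2859*118) = √((46 + 570025) - 337362) = √(570071 - 337362) = √232709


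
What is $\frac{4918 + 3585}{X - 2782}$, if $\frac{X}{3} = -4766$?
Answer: $- \frac{8503}{17080} \approx -0.49783$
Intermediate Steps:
$X = -14298$ ($X = 3 \left(-4766\right) = -14298$)
$\frac{4918 + 3585}{X - 2782} = \frac{4918 + 3585}{-14298 - 2782} = \frac{8503}{-17080} = 8503 \left(- \frac{1}{17080}\right) = - \frac{8503}{17080}$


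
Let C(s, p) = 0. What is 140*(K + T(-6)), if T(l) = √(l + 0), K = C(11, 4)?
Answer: 140*I*√6 ≈ 342.93*I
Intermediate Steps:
K = 0
T(l) = √l
140*(K + T(-6)) = 140*(0 + √(-6)) = 140*(0 + I*√6) = 140*(I*√6) = 140*I*√6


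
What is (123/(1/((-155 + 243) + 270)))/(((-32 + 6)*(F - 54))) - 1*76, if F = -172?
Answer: -201271/2938 ≈ -68.506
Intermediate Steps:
(123/(1/((-155 + 243) + 270)))/(((-32 + 6)*(F - 54))) - 1*76 = (123/(1/((-155 + 243) + 270)))/(((-32 + 6)*(-172 - 54))) - 1*76 = (123/(1/(88 + 270)))/((-26*(-226))) - 76 = (123/(1/358))/5876 - 76 = (123/(1/358))*(1/5876) - 76 = (123*358)*(1/5876) - 76 = 44034*(1/5876) - 76 = 22017/2938 - 76 = -201271/2938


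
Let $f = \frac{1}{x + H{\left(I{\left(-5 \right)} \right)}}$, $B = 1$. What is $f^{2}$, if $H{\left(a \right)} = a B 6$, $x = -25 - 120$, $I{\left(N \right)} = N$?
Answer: $\frac{1}{30625} \approx 3.2653 \cdot 10^{-5}$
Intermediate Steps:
$x = -145$
$H{\left(a \right)} = 6 a$ ($H{\left(a \right)} = a 1 \cdot 6 = a 6 = 6 a$)
$f = - \frac{1}{175}$ ($f = \frac{1}{-145 + 6 \left(-5\right)} = \frac{1}{-145 - 30} = \frac{1}{-175} = - \frac{1}{175} \approx -0.0057143$)
$f^{2} = \left(- \frac{1}{175}\right)^{2} = \frac{1}{30625}$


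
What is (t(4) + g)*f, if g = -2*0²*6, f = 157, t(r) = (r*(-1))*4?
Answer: -2512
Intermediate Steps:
t(r) = -4*r (t(r) = -r*4 = -4*r)
g = 0 (g = -2*0*6 = 0*6 = 0)
(t(4) + g)*f = (-4*4 + 0)*157 = (-16 + 0)*157 = -16*157 = -2512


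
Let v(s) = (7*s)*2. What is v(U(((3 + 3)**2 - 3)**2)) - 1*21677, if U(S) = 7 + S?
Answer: -6333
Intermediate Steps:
v(s) = 14*s
v(U(((3 + 3)**2 - 3)**2)) - 1*21677 = 14*(7 + ((3 + 3)**2 - 3)**2) - 1*21677 = 14*(7 + (6**2 - 3)**2) - 21677 = 14*(7 + (36 - 3)**2) - 21677 = 14*(7 + 33**2) - 21677 = 14*(7 + 1089) - 21677 = 14*1096 - 21677 = 15344 - 21677 = -6333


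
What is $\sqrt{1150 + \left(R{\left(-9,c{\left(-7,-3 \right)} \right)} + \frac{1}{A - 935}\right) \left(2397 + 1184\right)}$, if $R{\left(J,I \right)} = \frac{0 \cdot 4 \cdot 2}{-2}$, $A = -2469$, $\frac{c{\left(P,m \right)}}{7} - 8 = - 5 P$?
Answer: $\frac{\sqrt{3328277169}}{1702} \approx 33.896$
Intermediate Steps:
$c{\left(P,m \right)} = 56 - 35 P$ ($c{\left(P,m \right)} = 56 + 7 \left(- 5 P\right) = 56 - 35 P$)
$R{\left(J,I \right)} = 0$ ($R{\left(J,I \right)} = 0 \cdot 2 \left(- \frac{1}{2}\right) = 0 \left(- \frac{1}{2}\right) = 0$)
$\sqrt{1150 + \left(R{\left(-9,c{\left(-7,-3 \right)} \right)} + \frac{1}{A - 935}\right) \left(2397 + 1184\right)} = \sqrt{1150 + \left(0 + \frac{1}{-2469 - 935}\right) \left(2397 + 1184\right)} = \sqrt{1150 + \left(0 + \frac{1}{-3404}\right) 3581} = \sqrt{1150 + \left(0 - \frac{1}{3404}\right) 3581} = \sqrt{1150 - \frac{3581}{3404}} = \sqrt{\frac{3911019}{3404}} = \frac{\sqrt{3328277169}}{1702}$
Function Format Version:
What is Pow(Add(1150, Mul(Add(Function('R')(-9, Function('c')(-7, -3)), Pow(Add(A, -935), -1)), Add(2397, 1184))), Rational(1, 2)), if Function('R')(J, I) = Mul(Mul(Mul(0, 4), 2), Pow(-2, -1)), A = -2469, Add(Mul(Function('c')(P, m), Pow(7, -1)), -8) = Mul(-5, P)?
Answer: Mul(Rational(1, 1702), Pow(3328277169, Rational(1, 2))) ≈ 33.896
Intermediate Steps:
Function('c')(P, m) = Add(56, Mul(-35, P)) (Function('c')(P, m) = Add(56, Mul(7, Mul(-5, P))) = Add(56, Mul(-35, P)))
Function('R')(J, I) = 0 (Function('R')(J, I) = Mul(Mul(0, 2), Rational(-1, 2)) = Mul(0, Rational(-1, 2)) = 0)
Pow(Add(1150, Mul(Add(Function('R')(-9, Function('c')(-7, -3)), Pow(Add(A, -935), -1)), Add(2397, 1184))), Rational(1, 2)) = Pow(Add(1150, Mul(Add(0, Pow(Add(-2469, -935), -1)), Add(2397, 1184))), Rational(1, 2)) = Pow(Add(1150, Mul(Add(0, Pow(-3404, -1)), 3581)), Rational(1, 2)) = Pow(Add(1150, Mul(Add(0, Rational(-1, 3404)), 3581)), Rational(1, 2)) = Pow(Add(1150, Mul(Rational(-1, 3404), 3581)), Rational(1, 2)) = Pow(Add(1150, Rational(-3581, 3404)), Rational(1, 2)) = Pow(Rational(3911019, 3404), Rational(1, 2)) = Mul(Rational(1, 1702), Pow(3328277169, Rational(1, 2)))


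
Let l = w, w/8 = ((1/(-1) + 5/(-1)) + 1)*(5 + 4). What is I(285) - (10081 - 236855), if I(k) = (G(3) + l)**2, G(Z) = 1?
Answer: 355655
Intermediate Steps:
w = -360 (w = 8*(((1/(-1) + 5/(-1)) + 1)*(5 + 4)) = 8*(((1*(-1) + 5*(-1)) + 1)*9) = 8*(((-1 - 5) + 1)*9) = 8*((-6 + 1)*9) = 8*(-5*9) = 8*(-45) = -360)
l = -360
I(k) = 128881 (I(k) = (1 - 360)**2 = (-359)**2 = 128881)
I(285) - (10081 - 236855) = 128881 - (10081 - 236855) = 128881 - 1*(-226774) = 128881 + 226774 = 355655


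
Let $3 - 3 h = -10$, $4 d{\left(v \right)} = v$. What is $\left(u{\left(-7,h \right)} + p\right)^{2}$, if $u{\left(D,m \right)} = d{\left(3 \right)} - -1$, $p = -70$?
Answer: $\frac{74529}{16} \approx 4658.1$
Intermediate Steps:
$d{\left(v \right)} = \frac{v}{4}$
$h = \frac{13}{3}$ ($h = 1 - - \frac{10}{3} = 1 + \frac{10}{3} = \frac{13}{3} \approx 4.3333$)
$u{\left(D,m \right)} = \frac{7}{4}$ ($u{\left(D,m \right)} = \frac{1}{4} \cdot 3 - -1 = \frac{3}{4} + 1 = \frac{7}{4}$)
$\left(u{\left(-7,h \right)} + p\right)^{2} = \left(\frac{7}{4} - 70\right)^{2} = \left(- \frac{273}{4}\right)^{2} = \frac{74529}{16}$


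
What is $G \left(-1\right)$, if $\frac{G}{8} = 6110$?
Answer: $-48880$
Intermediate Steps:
$G = 48880$ ($G = 8 \cdot 6110 = 48880$)
$G \left(-1\right) = 48880 \left(-1\right) = -48880$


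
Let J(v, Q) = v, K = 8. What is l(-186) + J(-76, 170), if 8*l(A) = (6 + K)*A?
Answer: -803/2 ≈ -401.50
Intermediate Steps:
l(A) = 7*A/4 (l(A) = ((6 + 8)*A)/8 = (14*A)/8 = 7*A/4)
l(-186) + J(-76, 170) = (7/4)*(-186) - 76 = -651/2 - 76 = -803/2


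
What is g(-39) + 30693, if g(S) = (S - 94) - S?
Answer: 30599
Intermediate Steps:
g(S) = -94 (g(S) = (-94 + S) - S = -94)
g(-39) + 30693 = -94 + 30693 = 30599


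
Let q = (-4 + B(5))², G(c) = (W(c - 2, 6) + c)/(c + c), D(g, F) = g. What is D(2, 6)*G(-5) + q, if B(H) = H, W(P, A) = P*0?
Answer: 2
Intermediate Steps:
W(P, A) = 0
G(c) = ½ (G(c) = (0 + c)/(c + c) = c/((2*c)) = c*(1/(2*c)) = ½)
q = 1 (q = (-4 + 5)² = 1² = 1)
D(2, 6)*G(-5) + q = 2*(½) + 1 = 1 + 1 = 2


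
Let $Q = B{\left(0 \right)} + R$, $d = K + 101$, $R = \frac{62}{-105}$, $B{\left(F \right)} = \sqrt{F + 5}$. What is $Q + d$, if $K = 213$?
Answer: $\frac{32908}{105} + \sqrt{5} \approx 315.65$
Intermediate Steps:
$B{\left(F \right)} = \sqrt{5 + F}$
$R = - \frac{62}{105}$ ($R = 62 \left(- \frac{1}{105}\right) = - \frac{62}{105} \approx -0.59048$)
$d = 314$ ($d = 213 + 101 = 314$)
$Q = - \frac{62}{105} + \sqrt{5}$ ($Q = \sqrt{5 + 0} - \frac{62}{105} = \sqrt{5} - \frac{62}{105} = - \frac{62}{105} + \sqrt{5} \approx 1.6456$)
$Q + d = \left(- \frac{62}{105} + \sqrt{5}\right) + 314 = \frac{32908}{105} + \sqrt{5}$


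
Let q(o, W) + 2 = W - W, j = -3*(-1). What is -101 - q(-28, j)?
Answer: -99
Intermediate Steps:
j = 3
q(o, W) = -2 (q(o, W) = -2 + (W - W) = -2 + 0 = -2)
-101 - q(-28, j) = -101 - 1*(-2) = -101 + 2 = -99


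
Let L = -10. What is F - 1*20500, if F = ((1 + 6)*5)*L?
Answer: -20850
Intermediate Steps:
F = -350 (F = ((1 + 6)*5)*(-10) = (7*5)*(-10) = 35*(-10) = -350)
F - 1*20500 = -350 - 1*20500 = -350 - 20500 = -20850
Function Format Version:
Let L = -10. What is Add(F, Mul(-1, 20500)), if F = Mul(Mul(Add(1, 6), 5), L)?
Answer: -20850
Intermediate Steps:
F = -350 (F = Mul(Mul(Add(1, 6), 5), -10) = Mul(Mul(7, 5), -10) = Mul(35, -10) = -350)
Add(F, Mul(-1, 20500)) = Add(-350, Mul(-1, 20500)) = Add(-350, -20500) = -20850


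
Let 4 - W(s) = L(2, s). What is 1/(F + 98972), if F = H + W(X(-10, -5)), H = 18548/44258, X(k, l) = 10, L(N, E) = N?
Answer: 22129/2190204920 ≈ 1.0104e-5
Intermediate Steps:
W(s) = 2 (W(s) = 4 - 1*2 = 4 - 2 = 2)
H = 9274/22129 (H = 18548*(1/44258) = 9274/22129 ≈ 0.41909)
F = 53532/22129 (F = 9274/22129 + 2 = 53532/22129 ≈ 2.4191)
1/(F + 98972) = 1/(53532/22129 + 98972) = 1/(2190204920/22129) = 22129/2190204920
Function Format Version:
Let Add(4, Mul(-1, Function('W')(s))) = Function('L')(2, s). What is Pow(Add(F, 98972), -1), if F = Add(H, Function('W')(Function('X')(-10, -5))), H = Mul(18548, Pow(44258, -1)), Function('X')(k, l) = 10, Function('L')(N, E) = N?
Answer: Rational(22129, 2190204920) ≈ 1.0104e-5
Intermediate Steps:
Function('W')(s) = 2 (Function('W')(s) = Add(4, Mul(-1, 2)) = Add(4, -2) = 2)
H = Rational(9274, 22129) (H = Mul(18548, Rational(1, 44258)) = Rational(9274, 22129) ≈ 0.41909)
F = Rational(53532, 22129) (F = Add(Rational(9274, 22129), 2) = Rational(53532, 22129) ≈ 2.4191)
Pow(Add(F, 98972), -1) = Pow(Add(Rational(53532, 22129), 98972), -1) = Pow(Rational(2190204920, 22129), -1) = Rational(22129, 2190204920)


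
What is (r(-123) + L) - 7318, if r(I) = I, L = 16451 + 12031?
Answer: 21041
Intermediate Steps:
L = 28482
(r(-123) + L) - 7318 = (-123 + 28482) - 7318 = 28359 - 7318 = 21041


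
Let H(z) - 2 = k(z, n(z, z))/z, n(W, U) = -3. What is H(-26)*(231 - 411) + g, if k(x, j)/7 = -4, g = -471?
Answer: -13323/13 ≈ -1024.8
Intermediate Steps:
k(x, j) = -28 (k(x, j) = 7*(-4) = -28)
H(z) = 2 - 28/z
H(-26)*(231 - 411) + g = (2 - 28/(-26))*(231 - 411) - 471 = (2 - 28*(-1/26))*(-180) - 471 = (2 + 14/13)*(-180) - 471 = (40/13)*(-180) - 471 = -7200/13 - 471 = -13323/13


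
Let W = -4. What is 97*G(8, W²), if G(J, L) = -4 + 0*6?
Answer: -388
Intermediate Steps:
G(J, L) = -4 (G(J, L) = -4 + 0 = -4)
97*G(8, W²) = 97*(-4) = -388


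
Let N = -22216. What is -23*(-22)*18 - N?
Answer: 31324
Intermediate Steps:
-23*(-22)*18 - N = -23*(-22)*18 - 1*(-22216) = 506*18 + 22216 = 9108 + 22216 = 31324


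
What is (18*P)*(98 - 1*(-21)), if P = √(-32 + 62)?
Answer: 2142*√30 ≈ 11732.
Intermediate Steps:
P = √30 ≈ 5.4772
(18*P)*(98 - 1*(-21)) = (18*√30)*(98 - 1*(-21)) = (18*√30)*(98 + 21) = (18*√30)*119 = 2142*√30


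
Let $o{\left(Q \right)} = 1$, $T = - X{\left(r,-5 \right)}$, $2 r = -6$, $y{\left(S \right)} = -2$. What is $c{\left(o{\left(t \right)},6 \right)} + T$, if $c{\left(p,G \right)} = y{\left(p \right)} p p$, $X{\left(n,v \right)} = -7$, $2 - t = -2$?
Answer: $5$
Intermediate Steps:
$t = 4$ ($t = 2 - -2 = 2 + 2 = 4$)
$r = -3$ ($r = \frac{1}{2} \left(-6\right) = -3$)
$T = 7$ ($T = \left(-1\right) \left(-7\right) = 7$)
$c{\left(p,G \right)} = - 2 p^{2}$ ($c{\left(p,G \right)} = - 2 p p = - 2 p^{2}$)
$c{\left(o{\left(t \right)},6 \right)} + T = - 2 \cdot 1^{2} + 7 = \left(-2\right) 1 + 7 = -2 + 7 = 5$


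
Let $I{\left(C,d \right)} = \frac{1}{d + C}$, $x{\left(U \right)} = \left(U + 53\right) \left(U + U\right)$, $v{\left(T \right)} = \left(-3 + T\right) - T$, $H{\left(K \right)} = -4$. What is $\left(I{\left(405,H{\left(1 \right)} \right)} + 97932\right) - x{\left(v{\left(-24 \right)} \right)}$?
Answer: $\frac{39391033}{401} \approx 98232.0$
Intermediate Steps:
$v{\left(T \right)} = -3$
$x{\left(U \right)} = 2 U \left(53 + U\right)$ ($x{\left(U \right)} = \left(53 + U\right) 2 U = 2 U \left(53 + U\right)$)
$I{\left(C,d \right)} = \frac{1}{C + d}$
$\left(I{\left(405,H{\left(1 \right)} \right)} + 97932\right) - x{\left(v{\left(-24 \right)} \right)} = \left(\frac{1}{405 - 4} + 97932\right) - 2 \left(-3\right) \left(53 - 3\right) = \left(\frac{1}{401} + 97932\right) - 2 \left(-3\right) 50 = \left(\frac{1}{401} + 97932\right) - -300 = \frac{39270733}{401} + 300 = \frac{39391033}{401}$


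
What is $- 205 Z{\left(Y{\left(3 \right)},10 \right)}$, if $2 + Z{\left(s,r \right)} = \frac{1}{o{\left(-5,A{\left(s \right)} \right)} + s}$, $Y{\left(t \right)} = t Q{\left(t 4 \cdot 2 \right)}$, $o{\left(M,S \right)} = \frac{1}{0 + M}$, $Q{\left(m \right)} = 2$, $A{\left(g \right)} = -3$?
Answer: $\frac{10865}{29} \approx 374.66$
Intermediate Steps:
$o{\left(M,S \right)} = \frac{1}{M}$
$Y{\left(t \right)} = 2 t$ ($Y{\left(t \right)} = t 2 = 2 t$)
$Z{\left(s,r \right)} = -2 + \frac{1}{- \frac{1}{5} + s}$ ($Z{\left(s,r \right)} = -2 + \frac{1}{\frac{1}{-5} + s} = -2 + \frac{1}{- \frac{1}{5} + s}$)
$- 205 Z{\left(Y{\left(3 \right)},10 \right)} = - 205 \frac{7 - 10 \cdot 2 \cdot 3}{-1 + 5 \cdot 2 \cdot 3} = - 205 \frac{7 - 60}{-1 + 5 \cdot 6} = - 205 \frac{7 - 60}{-1 + 30} = - 205 \cdot \frac{1}{29} \left(-53\right) = \left(-205\right) \left(- \frac{53}{29}\right) = \frac{10865}{29}$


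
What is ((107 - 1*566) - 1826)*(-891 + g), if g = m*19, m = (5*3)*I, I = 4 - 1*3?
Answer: 1384710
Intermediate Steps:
I = 1 (I = 4 - 3 = 1)
m = 15 (m = (5*3)*1 = 15*1 = 15)
g = 285 (g = 15*19 = 285)
((107 - 1*566) - 1826)*(-891 + g) = ((107 - 1*566) - 1826)*(-891 + 285) = ((107 - 566) - 1826)*(-606) = (-459 - 1826)*(-606) = -2285*(-606) = 1384710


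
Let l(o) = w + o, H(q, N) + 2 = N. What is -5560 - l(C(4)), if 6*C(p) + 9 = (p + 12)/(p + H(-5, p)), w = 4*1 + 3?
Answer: -100187/18 ≈ -5565.9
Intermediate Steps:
H(q, N) = -2 + N
w = 7 (w = 4 + 3 = 7)
C(p) = -3/2 + (12 + p)/(6*(-2 + 2*p)) (C(p) = -3/2 + ((p + 12)/(p + (-2 + p)))/6 = -3/2 + ((12 + p)/(-2 + 2*p))/6 = -3/2 + (12 + p)/(6*(-2 + 2*p)))
l(o) = 7 + o
-5560 - l(C(4)) = -5560 - (7 + (30 - 17*4)/(12*(-1 + 4))) = -5560 - (7 + (1/12)*(30 - 68)/3) = -5560 - (7 + (1/12)*(1/3)*(-38)) = -5560 - (7 - 19/18) = -5560 - 1*107/18 = -5560 - 107/18 = -100187/18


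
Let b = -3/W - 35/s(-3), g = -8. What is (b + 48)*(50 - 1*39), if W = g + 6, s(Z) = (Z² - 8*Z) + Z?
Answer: 1595/3 ≈ 531.67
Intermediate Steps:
s(Z) = Z² - 7*Z
W = -2 (W = -8 + 6 = -2)
b = ⅓ (b = -3/(-2) - 35*(-1/(3*(-7 - 3))) = -3*(-½) - 35/((-3*(-10))) = 3/2 - 35/30 = 3/2 - 35*1/30 = 3/2 - 7/6 = ⅓ ≈ 0.33333)
(b + 48)*(50 - 1*39) = (⅓ + 48)*(50 - 1*39) = 145*(50 - 39)/3 = (145/3)*11 = 1595/3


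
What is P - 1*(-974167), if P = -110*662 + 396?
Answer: 901743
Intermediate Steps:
P = -72424 (P = -72820 + 396 = -72424)
P - 1*(-974167) = -72424 - 1*(-974167) = -72424 + 974167 = 901743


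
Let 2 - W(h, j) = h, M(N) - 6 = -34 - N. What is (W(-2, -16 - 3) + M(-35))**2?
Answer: 121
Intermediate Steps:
M(N) = -28 - N (M(N) = 6 + (-34 - N) = -28 - N)
W(h, j) = 2 - h
(W(-2, -16 - 3) + M(-35))**2 = ((2 - 1*(-2)) + (-28 - 1*(-35)))**2 = ((2 + 2) + (-28 + 35))**2 = (4 + 7)**2 = 11**2 = 121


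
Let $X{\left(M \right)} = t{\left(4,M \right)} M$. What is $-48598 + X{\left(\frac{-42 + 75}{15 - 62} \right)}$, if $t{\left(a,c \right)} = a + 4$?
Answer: $- \frac{2284370}{47} \approx -48604.0$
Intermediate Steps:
$t{\left(a,c \right)} = 4 + a$
$X{\left(M \right)} = 8 M$ ($X{\left(M \right)} = \left(4 + 4\right) M = 8 M$)
$-48598 + X{\left(\frac{-42 + 75}{15 - 62} \right)} = -48598 + 8 \frac{-42 + 75}{15 - 62} = -48598 + 8 \frac{33}{-47} = -48598 + 8 \cdot 33 \left(- \frac{1}{47}\right) = -48598 + 8 \left(- \frac{33}{47}\right) = -48598 - \frac{264}{47} = - \frac{2284370}{47}$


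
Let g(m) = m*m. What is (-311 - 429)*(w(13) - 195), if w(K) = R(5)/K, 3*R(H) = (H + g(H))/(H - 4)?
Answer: 1868500/13 ≈ 1.4373e+5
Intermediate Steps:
g(m) = m**2
R(H) = (H + H**2)/(3*(-4 + H)) (R(H) = ((H + H**2)/(H - 4))/3 = ((H + H**2)/(-4 + H))/3 = (H + H**2)/(3*(-4 + H)))
w(K) = 10/K (w(K) = ((1/3)*5*(1 + 5)/(-4 + 5))/K = ((1/3)*5*6/1)/K = ((1/3)*5*1*6)/K = 10/K)
(-311 - 429)*(w(13) - 195) = (-311 - 429)*(10/13 - 195) = -740*(10*(1/13) - 195) = -740*(10/13 - 195) = -740*(-2525/13) = 1868500/13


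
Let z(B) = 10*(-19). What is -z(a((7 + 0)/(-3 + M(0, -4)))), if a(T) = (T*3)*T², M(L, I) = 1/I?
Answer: 190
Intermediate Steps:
a(T) = 3*T³ (a(T) = (3*T)*T² = 3*T³)
z(B) = -190
-z(a((7 + 0)/(-3 + M(0, -4)))) = -1*(-190) = 190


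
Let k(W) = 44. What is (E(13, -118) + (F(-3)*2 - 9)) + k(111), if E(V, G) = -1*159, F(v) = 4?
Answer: -116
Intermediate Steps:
E(V, G) = -159
(E(13, -118) + (F(-3)*2 - 9)) + k(111) = (-159 + (4*2 - 9)) + 44 = (-159 + (8 - 9)) + 44 = (-159 - 1) + 44 = -160 + 44 = -116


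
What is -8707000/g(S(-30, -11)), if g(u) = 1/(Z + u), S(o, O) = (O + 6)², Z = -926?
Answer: 7845007000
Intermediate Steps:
S(o, O) = (6 + O)²
g(u) = 1/(-926 + u)
-8707000/g(S(-30, -11)) = -(-8062682000 + 8707000*(6 - 11)²) = -8707000/(1/(-926 + (-5)²)) = -8707000/(1/(-926 + 25)) = -8707000/(1/(-901)) = -8707000/(-1/901) = -8707000*(-901) = 7845007000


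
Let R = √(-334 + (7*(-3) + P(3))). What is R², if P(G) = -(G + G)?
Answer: -361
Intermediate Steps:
P(G) = -2*G
R = 19*I (R = √(-334 + (7*(-3) - 2*3)) = √(-334 + (-21 - 6)) = √(-334 - 27) = √(-361) = 19*I ≈ 19.0*I)
R² = (19*I)² = -361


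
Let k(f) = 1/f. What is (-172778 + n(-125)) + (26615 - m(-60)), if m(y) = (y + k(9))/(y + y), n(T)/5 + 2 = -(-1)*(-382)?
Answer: -159930179/1080 ≈ -1.4808e+5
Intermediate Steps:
n(T) = -1920 (n(T) = -10 + 5*(-(-1)*(-382)) = -10 + 5*(-1*382) = -10 + 5*(-382) = -10 - 1910 = -1920)
m(y) = (1/9 + y)/(2*y) (m(y) = (y + 1/9)/(y + y) = (y + 1/9)/((2*y)) = (1/9 + y)*(1/(2*y)) = (1/9 + y)/(2*y))
(-172778 + n(-125)) + (26615 - m(-60)) = (-172778 - 1920) + (26615 - (1 + 9*(-60))/(18*(-60))) = -174698 + (26615 - (-1)*(1 - 540)/(18*60)) = -174698 + (26615 - (-1)*(-539)/(18*60)) = -174698 + (26615 - 1*539/1080) = -174698 + (26615 - 539/1080) = -174698 + 28743661/1080 = -159930179/1080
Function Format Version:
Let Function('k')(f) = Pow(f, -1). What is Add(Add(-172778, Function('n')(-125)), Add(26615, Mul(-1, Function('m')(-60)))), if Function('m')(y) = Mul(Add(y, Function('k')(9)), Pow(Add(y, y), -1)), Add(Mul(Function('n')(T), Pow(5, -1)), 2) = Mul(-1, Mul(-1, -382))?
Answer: Rational(-159930179, 1080) ≈ -1.4808e+5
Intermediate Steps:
Function('n')(T) = -1920 (Function('n')(T) = Add(-10, Mul(5, Mul(-1, Mul(-1, -382)))) = Add(-10, Mul(5, Mul(-1, 382))) = Add(-10, Mul(5, -382)) = Add(-10, -1910) = -1920)
Function('m')(y) = Mul(Rational(1, 2), Pow(y, -1), Add(Rational(1, 9), y)) (Function('m')(y) = Mul(Add(y, Pow(9, -1)), Pow(Add(y, y), -1)) = Mul(Add(y, Rational(1, 9)), Pow(Mul(2, y), -1)) = Mul(Add(Rational(1, 9), y), Mul(Rational(1, 2), Pow(y, -1))) = Mul(Rational(1, 2), Pow(y, -1), Add(Rational(1, 9), y)))
Add(Add(-172778, Function('n')(-125)), Add(26615, Mul(-1, Function('m')(-60)))) = Add(Add(-172778, -1920), Add(26615, Mul(-1, Mul(Rational(1, 18), Pow(-60, -1), Add(1, Mul(9, -60)))))) = Add(-174698, Add(26615, Mul(-1, Mul(Rational(1, 18), Rational(-1, 60), Add(1, -540))))) = Add(-174698, Add(26615, Mul(-1, Mul(Rational(1, 18), Rational(-1, 60), -539)))) = Add(-174698, Add(26615, Mul(-1, Rational(539, 1080)))) = Add(-174698, Add(26615, Rational(-539, 1080))) = Add(-174698, Rational(28743661, 1080)) = Rational(-159930179, 1080)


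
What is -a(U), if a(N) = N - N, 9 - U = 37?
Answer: 0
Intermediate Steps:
U = -28 (U = 9 - 1*37 = 9 - 37 = -28)
a(N) = 0
-a(U) = -1*0 = 0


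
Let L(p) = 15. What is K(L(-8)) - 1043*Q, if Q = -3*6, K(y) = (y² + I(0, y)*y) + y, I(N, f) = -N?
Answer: 19014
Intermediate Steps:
K(y) = y + y² (K(y) = (y² + (-1*0)*y) + y = (y² + 0*y) + y = (y² + 0) + y = y² + y = y + y²)
Q = -18
K(L(-8)) - 1043*Q = 15*(1 + 15) - 1043*(-18) = 15*16 + 18774 = 240 + 18774 = 19014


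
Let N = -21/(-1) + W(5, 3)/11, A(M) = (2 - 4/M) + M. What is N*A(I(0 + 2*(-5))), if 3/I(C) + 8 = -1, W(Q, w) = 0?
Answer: 287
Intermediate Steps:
I(C) = -1/3 (I(C) = 3/(-8 - 1) = 3/(-9) = 3*(-1/9) = -1/3)
A(M) = 2 + M - 4/M
N = 21 (N = -21/(-1) + 0/11 = -21*(-1) + 0*(1/11) = 21 + 0 = 21)
N*A(I(0 + 2*(-5))) = 21*(2 - 1/3 - 4/(-1/3)) = 21*(2 - 1/3 - 4*(-3)) = 21*(2 - 1/3 + 12) = 21*(41/3) = 287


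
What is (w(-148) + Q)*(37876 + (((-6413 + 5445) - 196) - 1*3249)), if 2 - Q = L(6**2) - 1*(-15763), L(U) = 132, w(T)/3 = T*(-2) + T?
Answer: -516969887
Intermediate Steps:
w(T) = -3*T (w(T) = 3*(T*(-2) + T) = 3*(-2*T + T) = 3*(-T) = -3*T)
Q = -15893 (Q = 2 - (132 - 1*(-15763)) = 2 - (132 + 15763) = 2 - 1*15895 = 2 - 15895 = -15893)
(w(-148) + Q)*(37876 + (((-6413 + 5445) - 196) - 1*3249)) = (-3*(-148) - 15893)*(37876 + (((-6413 + 5445) - 196) - 1*3249)) = (444 - 15893)*(37876 + ((-968 - 196) - 3249)) = -15449*(37876 + (-1164 - 3249)) = -15449*(37876 - 4413) = -15449*33463 = -516969887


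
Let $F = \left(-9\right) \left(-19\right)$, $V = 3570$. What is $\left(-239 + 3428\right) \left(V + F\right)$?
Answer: $11930049$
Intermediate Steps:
$F = 171$
$\left(-239 + 3428\right) \left(V + F\right) = \left(-239 + 3428\right) \left(3570 + 171\right) = 3189 \cdot 3741 = 11930049$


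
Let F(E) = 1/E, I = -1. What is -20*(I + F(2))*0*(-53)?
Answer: 0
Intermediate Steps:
F(E) = 1/E
-20*(I + F(2))*0*(-53) = -20*(-1 + 1/2)*0*(-53) = -20*(-1 + ½)*0*(-53) = -(-10)*0*(-53) = -20*0*(-53) = 0*(-53) = 0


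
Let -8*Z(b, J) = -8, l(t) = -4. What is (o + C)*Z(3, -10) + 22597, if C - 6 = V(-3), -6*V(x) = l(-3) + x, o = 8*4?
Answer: 135817/6 ≈ 22636.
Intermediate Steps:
Z(b, J) = 1 (Z(b, J) = -1/8*(-8) = 1)
o = 32
V(x) = 2/3 - x/6 (V(x) = -(-4 + x)/6 = 2/3 - x/6)
C = 43/6 (C = 6 + (2/3 - 1/6*(-3)) = 6 + (2/3 + 1/2) = 6 + 7/6 = 43/6 ≈ 7.1667)
(o + C)*Z(3, -10) + 22597 = (32 + 43/6)*1 + 22597 = (235/6)*1 + 22597 = 235/6 + 22597 = 135817/6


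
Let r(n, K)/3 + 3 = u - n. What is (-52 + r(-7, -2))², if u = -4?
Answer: 2704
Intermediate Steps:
r(n, K) = -21 - 3*n (r(n, K) = -9 + 3*(-4 - n) = -9 + (-12 - 3*n) = -21 - 3*n)
(-52 + r(-7, -2))² = (-52 + (-21 - 3*(-7)))² = (-52 + (-21 + 21))² = (-52 + 0)² = (-52)² = 2704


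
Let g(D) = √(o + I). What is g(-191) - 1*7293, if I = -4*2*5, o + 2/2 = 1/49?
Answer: -7293 + 2*I*√502/7 ≈ -7293.0 + 6.4015*I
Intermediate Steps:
o = -48/49 (o = -1 + 1/49 = -48/49 ≈ -0.97959)
I = -40 (I = -8*5 = -40)
g(D) = 2*I*√502/7 (g(D) = √(-48/49 - 40) = √(-2008/49) = 2*I*√502/7)
g(-191) - 1*7293 = 2*I*√502/7 - 1*7293 = 2*I*√502/7 - 7293 = -7293 + 2*I*√502/7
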